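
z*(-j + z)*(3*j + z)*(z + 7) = -3*j^2*z^2 - 21*j^2*z + 2*j*z^3 + 14*j*z^2 + z^4 + 7*z^3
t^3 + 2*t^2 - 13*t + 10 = (t - 2)*(t - 1)*(t + 5)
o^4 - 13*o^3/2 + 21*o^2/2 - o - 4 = (o - 4)*(o - 2)*(o - 1)*(o + 1/2)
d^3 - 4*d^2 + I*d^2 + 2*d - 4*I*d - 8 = (d - 4)*(d - I)*(d + 2*I)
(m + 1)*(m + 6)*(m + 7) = m^3 + 14*m^2 + 55*m + 42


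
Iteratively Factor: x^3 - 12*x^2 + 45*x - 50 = (x - 5)*(x^2 - 7*x + 10) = (x - 5)^2*(x - 2)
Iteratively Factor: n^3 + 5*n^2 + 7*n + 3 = (n + 3)*(n^2 + 2*n + 1) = (n + 1)*(n + 3)*(n + 1)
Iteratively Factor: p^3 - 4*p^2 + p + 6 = (p + 1)*(p^2 - 5*p + 6) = (p - 3)*(p + 1)*(p - 2)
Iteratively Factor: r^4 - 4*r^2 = (r + 2)*(r^3 - 2*r^2) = r*(r + 2)*(r^2 - 2*r) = r^2*(r + 2)*(r - 2)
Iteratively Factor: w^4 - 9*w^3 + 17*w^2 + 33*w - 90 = (w - 3)*(w^3 - 6*w^2 - w + 30) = (w - 5)*(w - 3)*(w^2 - w - 6) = (w - 5)*(w - 3)*(w + 2)*(w - 3)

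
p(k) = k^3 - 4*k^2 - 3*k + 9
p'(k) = 3*k^2 - 8*k - 3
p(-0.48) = 9.41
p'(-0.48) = 1.53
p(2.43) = -7.56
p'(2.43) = -4.73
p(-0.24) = 9.48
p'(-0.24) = -0.91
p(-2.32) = -18.06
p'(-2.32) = 31.71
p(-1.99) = -8.75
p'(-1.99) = 24.80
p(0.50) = 6.62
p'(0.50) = -6.25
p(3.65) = -6.61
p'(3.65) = 7.77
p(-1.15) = 5.64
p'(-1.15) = 10.17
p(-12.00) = -2259.00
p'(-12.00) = 525.00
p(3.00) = -9.00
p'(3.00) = 0.00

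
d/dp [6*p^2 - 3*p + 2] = 12*p - 3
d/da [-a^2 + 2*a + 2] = 2 - 2*a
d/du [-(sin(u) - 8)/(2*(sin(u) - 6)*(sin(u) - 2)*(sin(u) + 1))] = (2*sin(u)^3 - 31*sin(u)^2 + 112*sin(u) - 44)*cos(u)/(2*(sin(u) - 6)^2*(sin(u) - 2)^2*(sin(u) + 1)^2)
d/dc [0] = 0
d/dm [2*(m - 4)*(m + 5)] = 4*m + 2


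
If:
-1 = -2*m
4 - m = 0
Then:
No Solution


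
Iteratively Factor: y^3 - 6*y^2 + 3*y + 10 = (y - 5)*(y^2 - y - 2) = (y - 5)*(y - 2)*(y + 1)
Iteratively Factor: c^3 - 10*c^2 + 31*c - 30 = (c - 5)*(c^2 - 5*c + 6) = (c - 5)*(c - 3)*(c - 2)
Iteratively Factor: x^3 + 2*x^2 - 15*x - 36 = (x - 4)*(x^2 + 6*x + 9) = (x - 4)*(x + 3)*(x + 3)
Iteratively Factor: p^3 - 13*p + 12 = (p - 1)*(p^2 + p - 12) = (p - 1)*(p + 4)*(p - 3)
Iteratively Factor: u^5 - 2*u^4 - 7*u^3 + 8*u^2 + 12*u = (u)*(u^4 - 2*u^3 - 7*u^2 + 8*u + 12) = u*(u - 3)*(u^3 + u^2 - 4*u - 4) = u*(u - 3)*(u + 2)*(u^2 - u - 2) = u*(u - 3)*(u + 1)*(u + 2)*(u - 2)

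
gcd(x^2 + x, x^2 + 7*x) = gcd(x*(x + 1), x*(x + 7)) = x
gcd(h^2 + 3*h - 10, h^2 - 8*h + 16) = 1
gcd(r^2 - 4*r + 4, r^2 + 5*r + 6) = 1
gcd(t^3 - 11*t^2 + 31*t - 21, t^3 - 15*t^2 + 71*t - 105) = t^2 - 10*t + 21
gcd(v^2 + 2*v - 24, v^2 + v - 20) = v - 4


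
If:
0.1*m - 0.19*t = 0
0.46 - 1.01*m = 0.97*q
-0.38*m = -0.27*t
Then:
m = 0.00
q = 0.47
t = 0.00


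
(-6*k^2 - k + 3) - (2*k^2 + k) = -8*k^2 - 2*k + 3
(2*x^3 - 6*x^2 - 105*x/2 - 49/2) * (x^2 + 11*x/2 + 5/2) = 2*x^5 + 5*x^4 - 161*x^3/2 - 1313*x^2/4 - 266*x - 245/4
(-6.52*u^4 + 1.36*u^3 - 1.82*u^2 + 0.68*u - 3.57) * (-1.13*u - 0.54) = 7.3676*u^5 + 1.984*u^4 + 1.3222*u^3 + 0.2144*u^2 + 3.6669*u + 1.9278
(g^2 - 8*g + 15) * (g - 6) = g^3 - 14*g^2 + 63*g - 90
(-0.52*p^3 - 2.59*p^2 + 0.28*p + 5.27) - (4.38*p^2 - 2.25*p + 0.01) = -0.52*p^3 - 6.97*p^2 + 2.53*p + 5.26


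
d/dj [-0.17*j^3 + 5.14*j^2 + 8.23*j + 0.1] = -0.51*j^2 + 10.28*j + 8.23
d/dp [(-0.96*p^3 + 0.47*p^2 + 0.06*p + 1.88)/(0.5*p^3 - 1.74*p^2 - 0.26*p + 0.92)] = (1.4354*p^4 + 0.4392*p^3 - 5.4874*p^2 + 7.4072*p + 0.544)/(0.25*p^6 - 1.74*p^5 + 2.7676*p^4 + 1.8248*p^3 - 3.134*p^2 - 0.4784*p + 0.8464)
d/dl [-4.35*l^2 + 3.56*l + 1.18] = 3.56 - 8.7*l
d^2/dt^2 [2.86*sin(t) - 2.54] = -2.86*sin(t)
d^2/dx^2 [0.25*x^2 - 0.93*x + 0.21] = 0.500000000000000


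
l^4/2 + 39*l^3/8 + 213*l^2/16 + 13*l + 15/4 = (l/2 + 1)*(l + 1/2)*(l + 5/4)*(l + 6)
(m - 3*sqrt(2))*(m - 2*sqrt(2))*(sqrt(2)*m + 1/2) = sqrt(2)*m^3 - 19*m^2/2 + 19*sqrt(2)*m/2 + 6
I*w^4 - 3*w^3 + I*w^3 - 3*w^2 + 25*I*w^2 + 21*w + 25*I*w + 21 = (w + 1)*(w - 3*I)*(w + 7*I)*(I*w + 1)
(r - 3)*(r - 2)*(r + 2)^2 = r^4 - r^3 - 10*r^2 + 4*r + 24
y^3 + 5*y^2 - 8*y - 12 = (y - 2)*(y + 1)*(y + 6)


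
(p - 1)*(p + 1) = p^2 - 1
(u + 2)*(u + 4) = u^2 + 6*u + 8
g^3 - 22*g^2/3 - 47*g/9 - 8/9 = (g - 8)*(g + 1/3)^2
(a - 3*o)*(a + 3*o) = a^2 - 9*o^2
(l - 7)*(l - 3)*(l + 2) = l^3 - 8*l^2 + l + 42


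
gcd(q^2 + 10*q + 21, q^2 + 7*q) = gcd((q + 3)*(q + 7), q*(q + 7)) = q + 7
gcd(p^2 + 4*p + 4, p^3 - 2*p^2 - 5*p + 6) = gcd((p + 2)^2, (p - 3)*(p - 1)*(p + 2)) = p + 2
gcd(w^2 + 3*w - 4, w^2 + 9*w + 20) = w + 4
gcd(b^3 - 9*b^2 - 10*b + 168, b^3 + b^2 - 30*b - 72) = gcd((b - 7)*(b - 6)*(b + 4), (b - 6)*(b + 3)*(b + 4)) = b^2 - 2*b - 24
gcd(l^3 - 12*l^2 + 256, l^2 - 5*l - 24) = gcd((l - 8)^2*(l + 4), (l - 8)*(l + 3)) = l - 8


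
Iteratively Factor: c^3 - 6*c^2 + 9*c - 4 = (c - 1)*(c^2 - 5*c + 4) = (c - 4)*(c - 1)*(c - 1)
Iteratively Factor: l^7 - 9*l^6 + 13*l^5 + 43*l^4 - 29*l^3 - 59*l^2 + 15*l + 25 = (l - 5)*(l^6 - 4*l^5 - 7*l^4 + 8*l^3 + 11*l^2 - 4*l - 5) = (l - 5)*(l - 1)*(l^5 - 3*l^4 - 10*l^3 - 2*l^2 + 9*l + 5) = (l - 5)*(l - 1)^2*(l^4 - 2*l^3 - 12*l^2 - 14*l - 5) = (l - 5)*(l - 1)^2*(l + 1)*(l^3 - 3*l^2 - 9*l - 5) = (l - 5)^2*(l - 1)^2*(l + 1)*(l^2 + 2*l + 1) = (l - 5)^2*(l - 1)^2*(l + 1)^2*(l + 1)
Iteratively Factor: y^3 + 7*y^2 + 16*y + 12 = (y + 2)*(y^2 + 5*y + 6) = (y + 2)^2*(y + 3)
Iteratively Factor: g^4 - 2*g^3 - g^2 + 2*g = (g + 1)*(g^3 - 3*g^2 + 2*g) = (g - 2)*(g + 1)*(g^2 - g) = (g - 2)*(g - 1)*(g + 1)*(g)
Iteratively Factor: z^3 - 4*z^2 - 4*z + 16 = (z - 4)*(z^2 - 4) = (z - 4)*(z + 2)*(z - 2)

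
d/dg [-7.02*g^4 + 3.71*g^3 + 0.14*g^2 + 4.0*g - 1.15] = -28.08*g^3 + 11.13*g^2 + 0.28*g + 4.0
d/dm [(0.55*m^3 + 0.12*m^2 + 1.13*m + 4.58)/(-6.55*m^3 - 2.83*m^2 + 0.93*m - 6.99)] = (-1.77635683940025e-15*m^5 - 0.7705*m^4 + 15.826*m^3 + 81.773*m^2 + 24.2452*m - 12.1581)/(42.9025*m^6 + 37.073*m^5 - 4.1741*m^4 + 86.3052*m^3 + 40.4283*m^2 - 13.0014*m + 48.8601)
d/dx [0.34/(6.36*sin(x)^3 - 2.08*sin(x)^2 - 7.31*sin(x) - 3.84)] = (-6.4872*sin(x)^2 + 1.4144*sin(x) + 2.4854)*cos(x)/(-6.36*sin(x)^3 + 2.08*sin(x)^2 + 7.31*sin(x) + 3.84)^2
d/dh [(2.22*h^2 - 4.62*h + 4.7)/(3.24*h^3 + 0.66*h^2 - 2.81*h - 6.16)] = (-7.1928*h^4 + 29.9376*h^3 - 48.873*h^2 - 33.5544*h + 41.6662)/(10.4976*h^6 + 4.2768*h^5 - 17.7732*h^4 - 43.626*h^3 - 0.235099999999999*h^2 + 34.6192*h + 37.9456)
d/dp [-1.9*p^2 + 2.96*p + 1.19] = 2.96 - 3.8*p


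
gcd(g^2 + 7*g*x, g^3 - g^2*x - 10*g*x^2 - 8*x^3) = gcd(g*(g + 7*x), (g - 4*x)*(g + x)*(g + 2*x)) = 1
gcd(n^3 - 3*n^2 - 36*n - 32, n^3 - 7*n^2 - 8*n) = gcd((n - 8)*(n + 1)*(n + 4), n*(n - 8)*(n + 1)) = n^2 - 7*n - 8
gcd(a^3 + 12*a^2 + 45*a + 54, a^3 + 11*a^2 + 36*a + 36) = a^2 + 9*a + 18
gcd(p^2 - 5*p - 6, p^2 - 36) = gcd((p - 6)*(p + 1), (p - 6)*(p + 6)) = p - 6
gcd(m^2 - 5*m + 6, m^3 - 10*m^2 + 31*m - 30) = m^2 - 5*m + 6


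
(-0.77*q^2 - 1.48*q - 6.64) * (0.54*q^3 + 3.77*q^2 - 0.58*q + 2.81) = -0.4158*q^5 - 3.7021*q^4 - 8.7186*q^3 - 26.3381*q^2 - 0.307600000000001*q - 18.6584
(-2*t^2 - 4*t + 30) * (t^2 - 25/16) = -2*t^4 - 4*t^3 + 265*t^2/8 + 25*t/4 - 375/8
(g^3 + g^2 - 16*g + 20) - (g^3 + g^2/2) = g^2/2 - 16*g + 20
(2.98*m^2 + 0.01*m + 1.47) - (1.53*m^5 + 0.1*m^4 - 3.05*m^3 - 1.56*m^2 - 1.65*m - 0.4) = -1.53*m^5 - 0.1*m^4 + 3.05*m^3 + 4.54*m^2 + 1.66*m + 1.87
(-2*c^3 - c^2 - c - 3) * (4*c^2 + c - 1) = -8*c^5 - 6*c^4 - 3*c^3 - 12*c^2 - 2*c + 3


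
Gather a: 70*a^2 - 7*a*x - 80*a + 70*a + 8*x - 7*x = 70*a^2 + a*(-7*x - 10) + x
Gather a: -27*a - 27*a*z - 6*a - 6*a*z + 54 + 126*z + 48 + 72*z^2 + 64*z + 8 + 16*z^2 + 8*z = a*(-33*z - 33) + 88*z^2 + 198*z + 110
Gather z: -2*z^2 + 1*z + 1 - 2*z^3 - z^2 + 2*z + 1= -2*z^3 - 3*z^2 + 3*z + 2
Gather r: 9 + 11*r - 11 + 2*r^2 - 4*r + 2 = 2*r^2 + 7*r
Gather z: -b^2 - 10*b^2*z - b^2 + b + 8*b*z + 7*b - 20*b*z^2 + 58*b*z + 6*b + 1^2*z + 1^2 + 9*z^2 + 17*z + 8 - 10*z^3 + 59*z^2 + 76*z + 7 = -2*b^2 + 14*b - 10*z^3 + z^2*(68 - 20*b) + z*(-10*b^2 + 66*b + 94) + 16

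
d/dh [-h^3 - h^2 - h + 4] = -3*h^2 - 2*h - 1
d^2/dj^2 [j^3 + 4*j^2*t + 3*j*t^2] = 6*j + 8*t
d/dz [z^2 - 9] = 2*z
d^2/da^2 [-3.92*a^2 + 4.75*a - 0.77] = -7.84000000000000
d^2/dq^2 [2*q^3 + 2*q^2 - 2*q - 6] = 12*q + 4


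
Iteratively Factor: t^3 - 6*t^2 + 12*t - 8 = (t - 2)*(t^2 - 4*t + 4) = (t - 2)^2*(t - 2)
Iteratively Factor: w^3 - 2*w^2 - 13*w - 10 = (w + 2)*(w^2 - 4*w - 5) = (w - 5)*(w + 2)*(w + 1)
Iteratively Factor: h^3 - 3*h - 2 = (h - 2)*(h^2 + 2*h + 1) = (h - 2)*(h + 1)*(h + 1)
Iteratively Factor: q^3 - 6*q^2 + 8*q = (q - 4)*(q^2 - 2*q) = q*(q - 4)*(q - 2)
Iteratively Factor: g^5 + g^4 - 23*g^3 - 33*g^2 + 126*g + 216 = (g - 4)*(g^4 + 5*g^3 - 3*g^2 - 45*g - 54) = (g - 4)*(g + 3)*(g^3 + 2*g^2 - 9*g - 18) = (g - 4)*(g + 2)*(g + 3)*(g^2 - 9) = (g - 4)*(g + 2)*(g + 3)^2*(g - 3)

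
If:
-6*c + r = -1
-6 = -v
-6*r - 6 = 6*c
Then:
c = 0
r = -1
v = 6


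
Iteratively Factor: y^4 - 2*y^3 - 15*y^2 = (y)*(y^3 - 2*y^2 - 15*y) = y^2*(y^2 - 2*y - 15) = y^2*(y - 5)*(y + 3)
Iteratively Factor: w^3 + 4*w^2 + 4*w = (w + 2)*(w^2 + 2*w) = (w + 2)^2*(w)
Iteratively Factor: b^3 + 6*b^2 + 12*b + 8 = (b + 2)*(b^2 + 4*b + 4) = (b + 2)^2*(b + 2)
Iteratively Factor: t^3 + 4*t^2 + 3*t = (t + 1)*(t^2 + 3*t) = t*(t + 1)*(t + 3)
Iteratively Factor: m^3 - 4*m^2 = (m - 4)*(m^2) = m*(m - 4)*(m)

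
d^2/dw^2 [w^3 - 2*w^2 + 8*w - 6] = 6*w - 4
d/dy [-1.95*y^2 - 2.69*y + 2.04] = -3.9*y - 2.69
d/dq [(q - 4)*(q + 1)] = 2*q - 3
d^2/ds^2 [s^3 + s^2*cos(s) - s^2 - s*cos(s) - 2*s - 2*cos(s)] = -s^2*cos(s) - 4*s*sin(s) + s*cos(s) + 6*s + 2*sin(s) + 4*cos(s) - 2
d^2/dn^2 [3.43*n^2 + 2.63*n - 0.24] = 6.86000000000000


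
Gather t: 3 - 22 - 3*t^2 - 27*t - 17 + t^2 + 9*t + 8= -2*t^2 - 18*t - 28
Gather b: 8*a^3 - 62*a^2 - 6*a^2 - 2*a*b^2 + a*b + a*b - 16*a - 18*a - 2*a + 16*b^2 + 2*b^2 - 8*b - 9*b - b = 8*a^3 - 68*a^2 - 36*a + b^2*(18 - 2*a) + b*(2*a - 18)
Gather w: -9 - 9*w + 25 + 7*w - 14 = 2 - 2*w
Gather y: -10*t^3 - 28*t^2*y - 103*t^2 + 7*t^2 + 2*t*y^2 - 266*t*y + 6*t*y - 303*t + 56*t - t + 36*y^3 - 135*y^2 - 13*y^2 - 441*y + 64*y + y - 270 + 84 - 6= -10*t^3 - 96*t^2 - 248*t + 36*y^3 + y^2*(2*t - 148) + y*(-28*t^2 - 260*t - 376) - 192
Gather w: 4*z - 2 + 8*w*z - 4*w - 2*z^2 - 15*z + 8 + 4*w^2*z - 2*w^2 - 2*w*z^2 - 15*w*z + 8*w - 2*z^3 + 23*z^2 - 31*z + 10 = w^2*(4*z - 2) + w*(-2*z^2 - 7*z + 4) - 2*z^3 + 21*z^2 - 42*z + 16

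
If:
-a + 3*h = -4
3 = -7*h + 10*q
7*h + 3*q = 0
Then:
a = 337/91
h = -9/91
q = 3/13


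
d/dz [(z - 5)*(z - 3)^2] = (z - 3)*(3*z - 13)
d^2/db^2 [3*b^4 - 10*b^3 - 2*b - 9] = 12*b*(3*b - 5)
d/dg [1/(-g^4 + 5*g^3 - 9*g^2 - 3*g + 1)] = (4*g^3 - 15*g^2 + 18*g + 3)/(g^4 - 5*g^3 + 9*g^2 + 3*g - 1)^2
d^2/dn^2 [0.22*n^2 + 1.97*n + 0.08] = 0.440000000000000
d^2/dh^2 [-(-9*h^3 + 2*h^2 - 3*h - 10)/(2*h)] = 9 + 10/h^3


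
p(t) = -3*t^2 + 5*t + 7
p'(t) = 5 - 6*t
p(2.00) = 5.00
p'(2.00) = -7.00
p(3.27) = -8.73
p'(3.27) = -14.62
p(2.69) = -1.26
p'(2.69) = -11.14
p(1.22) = 8.63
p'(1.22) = -2.32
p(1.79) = 6.34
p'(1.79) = -5.74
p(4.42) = -29.51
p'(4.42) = -21.52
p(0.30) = 8.23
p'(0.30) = 3.20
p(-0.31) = 5.16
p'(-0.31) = 6.86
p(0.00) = 7.00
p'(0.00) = 5.00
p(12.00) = -365.00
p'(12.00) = -67.00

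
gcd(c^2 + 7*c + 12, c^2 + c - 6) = c + 3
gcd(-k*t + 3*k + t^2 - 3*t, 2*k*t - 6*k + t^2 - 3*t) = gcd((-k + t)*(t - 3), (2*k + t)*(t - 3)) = t - 3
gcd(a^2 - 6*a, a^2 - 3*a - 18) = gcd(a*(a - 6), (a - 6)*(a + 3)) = a - 6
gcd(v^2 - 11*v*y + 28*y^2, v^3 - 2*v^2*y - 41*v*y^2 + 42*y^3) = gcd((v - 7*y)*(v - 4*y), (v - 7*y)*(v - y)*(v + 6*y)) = -v + 7*y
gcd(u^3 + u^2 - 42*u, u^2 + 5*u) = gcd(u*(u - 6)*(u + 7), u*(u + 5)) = u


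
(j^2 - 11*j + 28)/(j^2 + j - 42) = (j^2 - 11*j + 28)/(j^2 + j - 42)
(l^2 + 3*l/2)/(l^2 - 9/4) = 2*l/(2*l - 3)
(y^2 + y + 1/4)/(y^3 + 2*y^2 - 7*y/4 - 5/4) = (2*y + 1)/(2*y^2 + 3*y - 5)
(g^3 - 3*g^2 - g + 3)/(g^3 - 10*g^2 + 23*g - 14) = (g^2 - 2*g - 3)/(g^2 - 9*g + 14)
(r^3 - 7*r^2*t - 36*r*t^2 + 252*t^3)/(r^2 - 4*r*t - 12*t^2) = (r^2 - r*t - 42*t^2)/(r + 2*t)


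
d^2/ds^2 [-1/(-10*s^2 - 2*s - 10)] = (-25*s^2 - 5*s + (10*s + 1)^2 - 25)/(5*s^2 + s + 5)^3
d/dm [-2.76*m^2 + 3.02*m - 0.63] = 3.02 - 5.52*m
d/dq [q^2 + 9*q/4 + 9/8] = 2*q + 9/4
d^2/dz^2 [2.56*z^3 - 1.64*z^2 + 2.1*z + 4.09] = 15.36*z - 3.28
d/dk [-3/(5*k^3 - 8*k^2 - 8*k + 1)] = 3*(15*k^2 - 16*k - 8)/(5*k^3 - 8*k^2 - 8*k + 1)^2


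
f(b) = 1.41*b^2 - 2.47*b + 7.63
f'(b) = 2.82*b - 2.47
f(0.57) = 6.68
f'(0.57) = -0.86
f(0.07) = 7.46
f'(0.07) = -2.27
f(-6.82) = 90.06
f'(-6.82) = -21.70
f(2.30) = 9.41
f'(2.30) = 4.02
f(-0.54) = 9.37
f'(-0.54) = -3.99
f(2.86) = 12.10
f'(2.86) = 5.60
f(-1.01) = 11.56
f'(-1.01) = -5.32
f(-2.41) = 21.77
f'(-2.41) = -9.27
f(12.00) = 181.03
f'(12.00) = 31.37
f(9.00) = 99.61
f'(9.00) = 22.91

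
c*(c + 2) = c^2 + 2*c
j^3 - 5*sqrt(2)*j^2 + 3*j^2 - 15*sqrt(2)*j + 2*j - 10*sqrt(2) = (j + 1)*(j + 2)*(j - 5*sqrt(2))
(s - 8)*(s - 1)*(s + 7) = s^3 - 2*s^2 - 55*s + 56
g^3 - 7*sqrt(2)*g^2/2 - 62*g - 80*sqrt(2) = (g - 8*sqrt(2))*(g + 2*sqrt(2))*(g + 5*sqrt(2)/2)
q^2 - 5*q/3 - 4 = (q - 3)*(q + 4/3)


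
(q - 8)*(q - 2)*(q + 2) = q^3 - 8*q^2 - 4*q + 32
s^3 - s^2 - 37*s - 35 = (s - 7)*(s + 1)*(s + 5)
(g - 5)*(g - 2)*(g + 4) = g^3 - 3*g^2 - 18*g + 40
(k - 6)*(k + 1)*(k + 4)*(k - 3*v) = k^4 - 3*k^3*v - k^3 + 3*k^2*v - 26*k^2 + 78*k*v - 24*k + 72*v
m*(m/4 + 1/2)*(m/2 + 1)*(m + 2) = m^4/8 + 3*m^3/4 + 3*m^2/2 + m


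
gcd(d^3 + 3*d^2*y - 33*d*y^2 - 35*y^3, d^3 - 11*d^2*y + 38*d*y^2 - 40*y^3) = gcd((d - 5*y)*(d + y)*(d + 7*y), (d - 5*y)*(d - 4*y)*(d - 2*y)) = -d + 5*y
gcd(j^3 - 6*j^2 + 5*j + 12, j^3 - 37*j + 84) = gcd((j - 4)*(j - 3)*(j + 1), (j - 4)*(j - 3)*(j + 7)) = j^2 - 7*j + 12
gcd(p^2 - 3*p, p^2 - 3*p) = p^2 - 3*p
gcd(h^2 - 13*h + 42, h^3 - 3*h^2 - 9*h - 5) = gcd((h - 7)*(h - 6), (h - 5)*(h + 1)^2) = 1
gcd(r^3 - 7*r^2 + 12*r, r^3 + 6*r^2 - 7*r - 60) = r - 3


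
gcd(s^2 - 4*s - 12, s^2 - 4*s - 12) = s^2 - 4*s - 12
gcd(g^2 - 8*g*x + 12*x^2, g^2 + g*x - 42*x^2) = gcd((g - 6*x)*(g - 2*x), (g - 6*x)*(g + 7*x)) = -g + 6*x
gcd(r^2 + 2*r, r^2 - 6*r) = r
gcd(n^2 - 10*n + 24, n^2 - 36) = n - 6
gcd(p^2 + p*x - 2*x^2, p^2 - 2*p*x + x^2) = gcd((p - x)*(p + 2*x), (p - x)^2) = -p + x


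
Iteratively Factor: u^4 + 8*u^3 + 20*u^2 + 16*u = (u + 4)*(u^3 + 4*u^2 + 4*u) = u*(u + 4)*(u^2 + 4*u + 4) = u*(u + 2)*(u + 4)*(u + 2)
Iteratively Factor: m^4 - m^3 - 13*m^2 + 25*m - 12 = (m + 4)*(m^3 - 5*m^2 + 7*m - 3) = (m - 3)*(m + 4)*(m^2 - 2*m + 1) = (m - 3)*(m - 1)*(m + 4)*(m - 1)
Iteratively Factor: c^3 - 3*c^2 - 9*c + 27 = (c - 3)*(c^2 - 9) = (c - 3)*(c + 3)*(c - 3)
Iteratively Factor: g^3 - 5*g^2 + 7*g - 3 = (g - 1)*(g^2 - 4*g + 3) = (g - 3)*(g - 1)*(g - 1)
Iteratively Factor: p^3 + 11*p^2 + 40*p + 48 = (p + 4)*(p^2 + 7*p + 12) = (p + 3)*(p + 4)*(p + 4)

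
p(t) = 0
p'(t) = 0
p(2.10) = 0.00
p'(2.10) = 0.00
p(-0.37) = 0.00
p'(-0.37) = 0.00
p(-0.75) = 0.00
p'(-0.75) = 0.00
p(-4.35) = 0.00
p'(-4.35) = 0.00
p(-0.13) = 0.00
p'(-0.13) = 0.00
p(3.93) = 0.00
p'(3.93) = 0.00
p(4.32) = 0.00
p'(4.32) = 0.00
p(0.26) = 0.00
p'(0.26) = 0.00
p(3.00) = 0.00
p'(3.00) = 0.00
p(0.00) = 0.00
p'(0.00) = 0.00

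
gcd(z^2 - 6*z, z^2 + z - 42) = z - 6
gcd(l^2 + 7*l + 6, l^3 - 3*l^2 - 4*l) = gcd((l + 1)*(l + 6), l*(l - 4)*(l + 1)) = l + 1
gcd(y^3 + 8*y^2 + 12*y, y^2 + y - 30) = y + 6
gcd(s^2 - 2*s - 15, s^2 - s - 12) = s + 3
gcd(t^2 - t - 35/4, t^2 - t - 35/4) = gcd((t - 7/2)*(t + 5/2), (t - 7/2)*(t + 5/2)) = t^2 - t - 35/4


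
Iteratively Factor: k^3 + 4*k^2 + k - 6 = (k + 2)*(k^2 + 2*k - 3) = (k + 2)*(k + 3)*(k - 1)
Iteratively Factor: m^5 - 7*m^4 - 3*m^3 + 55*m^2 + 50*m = (m)*(m^4 - 7*m^3 - 3*m^2 + 55*m + 50) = m*(m - 5)*(m^3 - 2*m^2 - 13*m - 10) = m*(m - 5)*(m + 1)*(m^2 - 3*m - 10) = m*(m - 5)*(m + 1)*(m + 2)*(m - 5)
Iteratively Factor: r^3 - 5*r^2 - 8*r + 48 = (r - 4)*(r^2 - r - 12) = (r - 4)^2*(r + 3)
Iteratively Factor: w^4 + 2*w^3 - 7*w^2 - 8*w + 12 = (w - 1)*(w^3 + 3*w^2 - 4*w - 12) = (w - 2)*(w - 1)*(w^2 + 5*w + 6) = (w - 2)*(w - 1)*(w + 3)*(w + 2)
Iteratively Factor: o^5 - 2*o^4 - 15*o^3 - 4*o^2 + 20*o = (o)*(o^4 - 2*o^3 - 15*o^2 - 4*o + 20) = o*(o - 1)*(o^3 - o^2 - 16*o - 20) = o*(o - 1)*(o + 2)*(o^2 - 3*o - 10) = o*(o - 1)*(o + 2)^2*(o - 5)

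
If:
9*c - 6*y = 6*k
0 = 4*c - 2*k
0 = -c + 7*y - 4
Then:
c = -8/9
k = -16/9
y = 4/9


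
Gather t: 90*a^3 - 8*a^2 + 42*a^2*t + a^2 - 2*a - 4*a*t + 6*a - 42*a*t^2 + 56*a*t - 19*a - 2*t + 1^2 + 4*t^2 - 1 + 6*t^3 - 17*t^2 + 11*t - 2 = 90*a^3 - 7*a^2 - 15*a + 6*t^3 + t^2*(-42*a - 13) + t*(42*a^2 + 52*a + 9) - 2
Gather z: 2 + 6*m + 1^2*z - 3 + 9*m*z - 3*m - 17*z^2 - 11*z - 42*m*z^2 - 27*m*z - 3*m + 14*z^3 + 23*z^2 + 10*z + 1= -18*m*z + 14*z^3 + z^2*(6 - 42*m)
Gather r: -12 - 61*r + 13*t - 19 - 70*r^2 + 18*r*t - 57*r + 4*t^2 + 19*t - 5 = -70*r^2 + r*(18*t - 118) + 4*t^2 + 32*t - 36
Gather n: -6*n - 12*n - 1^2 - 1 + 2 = -18*n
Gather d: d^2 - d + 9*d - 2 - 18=d^2 + 8*d - 20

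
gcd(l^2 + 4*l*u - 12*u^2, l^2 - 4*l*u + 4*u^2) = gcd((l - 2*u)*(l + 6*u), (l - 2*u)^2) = -l + 2*u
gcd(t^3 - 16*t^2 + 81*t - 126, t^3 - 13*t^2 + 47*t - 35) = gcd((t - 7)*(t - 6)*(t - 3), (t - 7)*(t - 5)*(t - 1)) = t - 7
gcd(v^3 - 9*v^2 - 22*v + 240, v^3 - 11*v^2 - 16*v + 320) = v^2 - 3*v - 40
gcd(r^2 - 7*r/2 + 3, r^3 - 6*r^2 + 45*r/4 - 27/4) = r - 3/2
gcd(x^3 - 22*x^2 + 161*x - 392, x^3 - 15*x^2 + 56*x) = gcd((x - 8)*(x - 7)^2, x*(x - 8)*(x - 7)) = x^2 - 15*x + 56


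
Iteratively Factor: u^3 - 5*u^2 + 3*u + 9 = (u - 3)*(u^2 - 2*u - 3) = (u - 3)^2*(u + 1)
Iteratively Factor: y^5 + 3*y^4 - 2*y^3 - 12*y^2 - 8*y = (y + 2)*(y^4 + y^3 - 4*y^2 - 4*y) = (y + 2)^2*(y^3 - y^2 - 2*y) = y*(y + 2)^2*(y^2 - y - 2) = y*(y + 1)*(y + 2)^2*(y - 2)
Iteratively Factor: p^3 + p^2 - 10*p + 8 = (p - 1)*(p^2 + 2*p - 8) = (p - 1)*(p + 4)*(p - 2)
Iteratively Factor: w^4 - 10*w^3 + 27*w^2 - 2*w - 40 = (w - 5)*(w^3 - 5*w^2 + 2*w + 8) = (w - 5)*(w - 4)*(w^2 - w - 2) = (w - 5)*(w - 4)*(w + 1)*(w - 2)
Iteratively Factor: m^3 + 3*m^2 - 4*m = (m)*(m^2 + 3*m - 4) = m*(m - 1)*(m + 4)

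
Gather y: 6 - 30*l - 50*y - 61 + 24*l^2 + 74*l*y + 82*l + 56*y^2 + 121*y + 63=24*l^2 + 52*l + 56*y^2 + y*(74*l + 71) + 8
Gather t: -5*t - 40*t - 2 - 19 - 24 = -45*t - 45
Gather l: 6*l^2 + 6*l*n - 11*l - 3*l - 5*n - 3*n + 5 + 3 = 6*l^2 + l*(6*n - 14) - 8*n + 8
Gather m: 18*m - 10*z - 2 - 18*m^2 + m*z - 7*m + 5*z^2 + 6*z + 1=-18*m^2 + m*(z + 11) + 5*z^2 - 4*z - 1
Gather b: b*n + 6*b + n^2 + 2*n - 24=b*(n + 6) + n^2 + 2*n - 24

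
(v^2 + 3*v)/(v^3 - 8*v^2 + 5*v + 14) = v*(v + 3)/(v^3 - 8*v^2 + 5*v + 14)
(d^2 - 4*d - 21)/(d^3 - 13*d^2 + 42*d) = (d + 3)/(d*(d - 6))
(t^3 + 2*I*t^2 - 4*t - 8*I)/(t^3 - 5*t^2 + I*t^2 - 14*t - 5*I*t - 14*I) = (t^2 + 2*t*(-1 + I) - 4*I)/(t^2 + t*(-7 + I) - 7*I)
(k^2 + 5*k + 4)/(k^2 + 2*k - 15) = (k^2 + 5*k + 4)/(k^2 + 2*k - 15)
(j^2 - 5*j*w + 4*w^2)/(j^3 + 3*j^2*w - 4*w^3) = (j - 4*w)/(j^2 + 4*j*w + 4*w^2)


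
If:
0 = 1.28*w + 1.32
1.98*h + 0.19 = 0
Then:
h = -0.10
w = -1.03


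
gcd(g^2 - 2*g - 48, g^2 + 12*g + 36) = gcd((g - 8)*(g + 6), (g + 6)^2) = g + 6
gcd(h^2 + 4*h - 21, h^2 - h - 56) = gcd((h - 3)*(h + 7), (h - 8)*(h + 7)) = h + 7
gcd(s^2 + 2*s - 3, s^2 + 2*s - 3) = s^2 + 2*s - 3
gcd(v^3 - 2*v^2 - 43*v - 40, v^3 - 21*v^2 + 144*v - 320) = v - 8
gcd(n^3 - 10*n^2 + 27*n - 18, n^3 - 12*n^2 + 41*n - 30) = n^2 - 7*n + 6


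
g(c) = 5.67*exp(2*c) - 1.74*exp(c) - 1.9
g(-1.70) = -2.03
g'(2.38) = 1305.10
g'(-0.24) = 5.65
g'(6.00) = 1844937.37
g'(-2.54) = -0.07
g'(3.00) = 4539.93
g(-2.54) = -2.00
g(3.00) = 2250.59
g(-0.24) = 0.24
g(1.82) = 203.34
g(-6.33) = -1.90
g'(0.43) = 24.12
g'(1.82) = 421.22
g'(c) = 11.34*exp(2*c) - 1.74*exp(c)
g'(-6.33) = -0.00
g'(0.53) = 29.78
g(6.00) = 922115.80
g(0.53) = 11.51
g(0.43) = 8.82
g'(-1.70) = 0.06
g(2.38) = 641.25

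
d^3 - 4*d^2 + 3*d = d*(d - 3)*(d - 1)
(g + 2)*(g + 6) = g^2 + 8*g + 12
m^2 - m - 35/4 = (m - 7/2)*(m + 5/2)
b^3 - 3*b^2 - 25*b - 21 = (b - 7)*(b + 1)*(b + 3)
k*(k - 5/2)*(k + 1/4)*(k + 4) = k^4 + 7*k^3/4 - 77*k^2/8 - 5*k/2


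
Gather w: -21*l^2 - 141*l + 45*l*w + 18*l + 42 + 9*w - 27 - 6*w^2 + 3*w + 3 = -21*l^2 - 123*l - 6*w^2 + w*(45*l + 12) + 18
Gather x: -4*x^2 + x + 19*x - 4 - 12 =-4*x^2 + 20*x - 16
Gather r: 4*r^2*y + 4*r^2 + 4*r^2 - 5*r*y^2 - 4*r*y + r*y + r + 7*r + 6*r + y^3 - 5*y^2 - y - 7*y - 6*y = r^2*(4*y + 8) + r*(-5*y^2 - 3*y + 14) + y^3 - 5*y^2 - 14*y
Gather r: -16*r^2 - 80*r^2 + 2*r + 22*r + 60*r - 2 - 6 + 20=-96*r^2 + 84*r + 12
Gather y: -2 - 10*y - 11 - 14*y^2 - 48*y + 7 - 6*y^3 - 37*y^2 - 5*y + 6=-6*y^3 - 51*y^2 - 63*y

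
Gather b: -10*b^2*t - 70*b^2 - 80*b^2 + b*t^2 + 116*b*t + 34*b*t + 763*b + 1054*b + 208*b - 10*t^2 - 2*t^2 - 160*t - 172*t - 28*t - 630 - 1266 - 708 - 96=b^2*(-10*t - 150) + b*(t^2 + 150*t + 2025) - 12*t^2 - 360*t - 2700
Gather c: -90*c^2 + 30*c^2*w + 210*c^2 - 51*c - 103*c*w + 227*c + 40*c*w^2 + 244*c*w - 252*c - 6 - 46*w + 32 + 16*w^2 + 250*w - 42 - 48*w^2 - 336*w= c^2*(30*w + 120) + c*(40*w^2 + 141*w - 76) - 32*w^2 - 132*w - 16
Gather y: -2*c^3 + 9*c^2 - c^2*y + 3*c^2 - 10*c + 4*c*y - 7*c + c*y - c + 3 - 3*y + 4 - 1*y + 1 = -2*c^3 + 12*c^2 - 18*c + y*(-c^2 + 5*c - 4) + 8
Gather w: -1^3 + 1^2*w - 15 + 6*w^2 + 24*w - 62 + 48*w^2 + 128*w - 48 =54*w^2 + 153*w - 126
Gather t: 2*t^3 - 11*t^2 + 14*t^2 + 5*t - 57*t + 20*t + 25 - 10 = 2*t^3 + 3*t^2 - 32*t + 15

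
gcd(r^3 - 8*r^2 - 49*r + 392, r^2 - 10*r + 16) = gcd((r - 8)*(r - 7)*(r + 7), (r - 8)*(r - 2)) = r - 8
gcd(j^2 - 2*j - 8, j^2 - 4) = j + 2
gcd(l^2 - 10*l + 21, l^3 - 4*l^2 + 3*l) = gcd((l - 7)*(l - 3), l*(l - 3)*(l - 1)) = l - 3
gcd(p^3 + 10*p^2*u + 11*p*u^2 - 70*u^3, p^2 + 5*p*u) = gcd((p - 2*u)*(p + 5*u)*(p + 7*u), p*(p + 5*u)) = p + 5*u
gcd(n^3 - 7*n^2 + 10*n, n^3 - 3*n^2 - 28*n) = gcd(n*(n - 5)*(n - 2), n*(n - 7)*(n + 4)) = n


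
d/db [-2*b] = -2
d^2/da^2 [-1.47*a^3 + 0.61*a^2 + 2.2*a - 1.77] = 1.22 - 8.82*a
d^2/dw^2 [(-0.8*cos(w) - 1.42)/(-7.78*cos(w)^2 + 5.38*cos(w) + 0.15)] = (-0.0377080170470721*cos(w)^5 - 0.293802644904809*cos(w)^4 + 0.209907153763897*cos(w)^3 + 0.364924853957897*cos(w)^2 - 0.272465993402533*cos(w) + 0.0655883100412502)/(0.366710465782776*cos(w)^6 - 0.760759243924679*cos(w)^5 + 0.504866969500324*cos(w)^4 - 0.0919286573679621*cos(w)^3 - 0.00973393900064878*cos(w)^2 - 0.000282794241848558*cos(w) - 2.62819927365765e-6)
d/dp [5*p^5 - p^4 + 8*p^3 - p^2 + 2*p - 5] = 25*p^4 - 4*p^3 + 24*p^2 - 2*p + 2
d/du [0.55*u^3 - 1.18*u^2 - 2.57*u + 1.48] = 1.65*u^2 - 2.36*u - 2.57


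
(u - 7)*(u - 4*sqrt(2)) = u^2 - 7*u - 4*sqrt(2)*u + 28*sqrt(2)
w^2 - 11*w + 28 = (w - 7)*(w - 4)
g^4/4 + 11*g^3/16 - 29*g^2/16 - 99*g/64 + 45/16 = (g/4 + 1)*(g - 3/2)*(g - 5/4)*(g + 3/2)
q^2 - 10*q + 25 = (q - 5)^2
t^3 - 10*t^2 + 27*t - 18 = (t - 6)*(t - 3)*(t - 1)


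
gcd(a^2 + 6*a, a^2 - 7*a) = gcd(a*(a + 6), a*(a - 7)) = a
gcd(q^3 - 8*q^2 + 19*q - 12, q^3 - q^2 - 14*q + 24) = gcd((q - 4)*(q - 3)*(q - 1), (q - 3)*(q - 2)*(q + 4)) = q - 3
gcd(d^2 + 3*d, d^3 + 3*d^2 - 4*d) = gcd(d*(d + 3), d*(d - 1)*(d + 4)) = d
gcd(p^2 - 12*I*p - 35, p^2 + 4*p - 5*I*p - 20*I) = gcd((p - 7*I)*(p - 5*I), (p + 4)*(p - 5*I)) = p - 5*I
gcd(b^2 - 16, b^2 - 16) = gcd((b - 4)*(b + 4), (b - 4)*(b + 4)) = b^2 - 16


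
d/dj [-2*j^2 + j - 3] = 1 - 4*j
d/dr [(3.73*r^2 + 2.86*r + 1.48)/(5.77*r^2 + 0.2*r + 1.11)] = (-15.7562*r^2 - 8.7986*r + 2.8786)/(33.2929*r^4 + 2.308*r^3 + 12.8494*r^2 + 0.444*r + 1.2321)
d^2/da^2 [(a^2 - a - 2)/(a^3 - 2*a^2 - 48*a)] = 2*(a^6 - 3*a^5 + 138*a^4 - 116*a^3 + 264*a^2 - 576*a - 4608)/(a^3*(a^6 - 6*a^5 - 132*a^4 + 568*a^3 + 6336*a^2 - 13824*a - 110592))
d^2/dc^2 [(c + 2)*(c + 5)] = 2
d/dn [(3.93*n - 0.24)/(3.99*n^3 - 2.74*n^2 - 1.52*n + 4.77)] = (-31.3614*n^3 + 13.641*n^2 - 1.3152*n + 18.3813)/(15.9201*n^6 - 21.8652*n^5 - 4.622*n^4 + 46.3942*n^3 - 23.8292*n^2 - 14.5008*n + 22.7529)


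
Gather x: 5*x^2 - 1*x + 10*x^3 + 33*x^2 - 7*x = 10*x^3 + 38*x^2 - 8*x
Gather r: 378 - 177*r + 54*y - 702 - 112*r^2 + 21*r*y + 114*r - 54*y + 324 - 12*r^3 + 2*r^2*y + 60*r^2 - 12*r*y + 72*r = -12*r^3 + r^2*(2*y - 52) + r*(9*y + 9)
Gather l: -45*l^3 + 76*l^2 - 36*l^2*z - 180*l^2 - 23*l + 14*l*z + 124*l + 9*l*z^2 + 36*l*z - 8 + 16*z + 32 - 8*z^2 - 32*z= -45*l^3 + l^2*(-36*z - 104) + l*(9*z^2 + 50*z + 101) - 8*z^2 - 16*z + 24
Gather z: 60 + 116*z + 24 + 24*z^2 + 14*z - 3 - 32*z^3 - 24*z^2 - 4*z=-32*z^3 + 126*z + 81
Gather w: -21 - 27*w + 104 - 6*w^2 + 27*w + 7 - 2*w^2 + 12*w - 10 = -8*w^2 + 12*w + 80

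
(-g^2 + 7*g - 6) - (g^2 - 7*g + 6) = -2*g^2 + 14*g - 12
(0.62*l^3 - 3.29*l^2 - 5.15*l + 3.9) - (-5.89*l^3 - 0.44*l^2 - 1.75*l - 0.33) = 6.51*l^3 - 2.85*l^2 - 3.4*l + 4.23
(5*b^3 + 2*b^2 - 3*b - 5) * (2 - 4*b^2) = -20*b^5 - 8*b^4 + 22*b^3 + 24*b^2 - 6*b - 10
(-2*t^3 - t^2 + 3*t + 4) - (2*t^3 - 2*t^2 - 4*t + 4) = -4*t^3 + t^2 + 7*t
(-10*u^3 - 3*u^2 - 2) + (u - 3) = -10*u^3 - 3*u^2 + u - 5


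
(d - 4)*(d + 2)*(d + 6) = d^3 + 4*d^2 - 20*d - 48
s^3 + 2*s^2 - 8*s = s*(s - 2)*(s + 4)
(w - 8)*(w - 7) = w^2 - 15*w + 56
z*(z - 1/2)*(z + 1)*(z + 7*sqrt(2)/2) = z^4 + z^3/2 + 7*sqrt(2)*z^3/2 - z^2/2 + 7*sqrt(2)*z^2/4 - 7*sqrt(2)*z/4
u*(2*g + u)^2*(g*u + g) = 4*g^3*u^2 + 4*g^3*u + 4*g^2*u^3 + 4*g^2*u^2 + g*u^4 + g*u^3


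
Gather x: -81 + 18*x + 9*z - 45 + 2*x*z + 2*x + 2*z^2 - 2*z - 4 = x*(2*z + 20) + 2*z^2 + 7*z - 130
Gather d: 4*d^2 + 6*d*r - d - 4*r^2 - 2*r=4*d^2 + d*(6*r - 1) - 4*r^2 - 2*r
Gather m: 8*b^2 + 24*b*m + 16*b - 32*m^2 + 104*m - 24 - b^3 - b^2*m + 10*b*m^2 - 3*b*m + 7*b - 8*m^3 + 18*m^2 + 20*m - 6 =-b^3 + 8*b^2 + 23*b - 8*m^3 + m^2*(10*b - 14) + m*(-b^2 + 21*b + 124) - 30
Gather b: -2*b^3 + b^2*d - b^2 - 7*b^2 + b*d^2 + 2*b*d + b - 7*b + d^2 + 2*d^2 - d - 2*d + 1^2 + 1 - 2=-2*b^3 + b^2*(d - 8) + b*(d^2 + 2*d - 6) + 3*d^2 - 3*d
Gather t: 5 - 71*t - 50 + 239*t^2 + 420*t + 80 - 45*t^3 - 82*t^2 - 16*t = -45*t^3 + 157*t^2 + 333*t + 35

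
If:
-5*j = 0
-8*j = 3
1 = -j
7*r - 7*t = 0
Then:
No Solution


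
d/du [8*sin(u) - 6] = 8*cos(u)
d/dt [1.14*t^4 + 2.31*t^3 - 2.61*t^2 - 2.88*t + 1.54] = 4.56*t^3 + 6.93*t^2 - 5.22*t - 2.88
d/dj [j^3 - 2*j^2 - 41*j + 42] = 3*j^2 - 4*j - 41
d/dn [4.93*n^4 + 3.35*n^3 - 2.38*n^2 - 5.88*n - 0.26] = 19.72*n^3 + 10.05*n^2 - 4.76*n - 5.88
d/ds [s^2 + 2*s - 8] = 2*s + 2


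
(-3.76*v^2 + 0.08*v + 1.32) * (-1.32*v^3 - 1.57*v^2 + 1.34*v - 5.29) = 4.9632*v^5 + 5.7976*v^4 - 6.9064*v^3 + 17.9252*v^2 + 1.3456*v - 6.9828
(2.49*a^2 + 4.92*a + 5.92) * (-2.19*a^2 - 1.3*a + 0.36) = -5.4531*a^4 - 14.0118*a^3 - 18.4644*a^2 - 5.9248*a + 2.1312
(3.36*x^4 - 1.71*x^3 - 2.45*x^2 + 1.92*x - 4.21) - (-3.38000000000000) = 3.36*x^4 - 1.71*x^3 - 2.45*x^2 + 1.92*x - 0.83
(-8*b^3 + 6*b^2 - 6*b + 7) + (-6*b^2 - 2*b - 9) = -8*b^3 - 8*b - 2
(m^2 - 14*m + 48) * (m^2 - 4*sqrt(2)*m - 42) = m^4 - 14*m^3 - 4*sqrt(2)*m^3 + 6*m^2 + 56*sqrt(2)*m^2 - 192*sqrt(2)*m + 588*m - 2016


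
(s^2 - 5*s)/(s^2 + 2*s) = (s - 5)/(s + 2)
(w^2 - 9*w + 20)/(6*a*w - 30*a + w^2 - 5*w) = (w - 4)/(6*a + w)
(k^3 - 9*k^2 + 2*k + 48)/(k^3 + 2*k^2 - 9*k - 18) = (k - 8)/(k + 3)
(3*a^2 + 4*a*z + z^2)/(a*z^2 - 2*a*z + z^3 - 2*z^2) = (3*a + z)/(z*(z - 2))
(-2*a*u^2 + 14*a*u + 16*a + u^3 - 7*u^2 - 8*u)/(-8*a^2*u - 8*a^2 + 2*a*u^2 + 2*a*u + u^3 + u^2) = (u - 8)/(4*a + u)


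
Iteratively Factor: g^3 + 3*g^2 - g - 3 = (g + 3)*(g^2 - 1) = (g + 1)*(g + 3)*(g - 1)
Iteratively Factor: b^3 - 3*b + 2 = (b + 2)*(b^2 - 2*b + 1) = (b - 1)*(b + 2)*(b - 1)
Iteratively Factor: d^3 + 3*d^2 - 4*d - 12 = (d - 2)*(d^2 + 5*d + 6) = (d - 2)*(d + 2)*(d + 3)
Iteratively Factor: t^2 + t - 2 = (t + 2)*(t - 1)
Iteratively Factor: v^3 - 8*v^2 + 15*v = (v - 5)*(v^2 - 3*v) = (v - 5)*(v - 3)*(v)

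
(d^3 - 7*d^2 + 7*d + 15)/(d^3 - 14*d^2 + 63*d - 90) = (d + 1)/(d - 6)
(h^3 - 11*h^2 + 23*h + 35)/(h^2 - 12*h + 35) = h + 1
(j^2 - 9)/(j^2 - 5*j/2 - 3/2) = 2*(j + 3)/(2*j + 1)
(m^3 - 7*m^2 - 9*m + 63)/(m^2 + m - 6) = (m^2 - 10*m + 21)/(m - 2)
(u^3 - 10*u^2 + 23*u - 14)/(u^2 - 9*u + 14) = u - 1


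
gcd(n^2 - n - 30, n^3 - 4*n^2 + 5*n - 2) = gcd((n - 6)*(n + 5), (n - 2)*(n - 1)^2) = 1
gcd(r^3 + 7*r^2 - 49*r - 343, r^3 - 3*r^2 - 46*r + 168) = r + 7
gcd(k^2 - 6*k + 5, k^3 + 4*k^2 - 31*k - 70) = k - 5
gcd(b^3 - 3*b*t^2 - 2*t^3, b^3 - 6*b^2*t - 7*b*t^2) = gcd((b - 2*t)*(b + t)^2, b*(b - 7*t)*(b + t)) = b + t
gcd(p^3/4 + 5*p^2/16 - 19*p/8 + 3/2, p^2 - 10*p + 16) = p - 2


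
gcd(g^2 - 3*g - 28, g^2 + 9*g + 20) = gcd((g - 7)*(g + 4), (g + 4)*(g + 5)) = g + 4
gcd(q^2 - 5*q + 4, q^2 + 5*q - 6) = q - 1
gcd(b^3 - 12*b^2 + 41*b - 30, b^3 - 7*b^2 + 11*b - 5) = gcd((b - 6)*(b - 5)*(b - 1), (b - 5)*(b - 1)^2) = b^2 - 6*b + 5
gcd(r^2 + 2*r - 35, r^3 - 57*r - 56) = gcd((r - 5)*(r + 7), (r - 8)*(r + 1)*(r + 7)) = r + 7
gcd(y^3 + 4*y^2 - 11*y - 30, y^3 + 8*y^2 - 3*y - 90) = y^2 + 2*y - 15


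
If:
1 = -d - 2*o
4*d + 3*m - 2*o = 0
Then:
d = -2*o - 1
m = 10*o/3 + 4/3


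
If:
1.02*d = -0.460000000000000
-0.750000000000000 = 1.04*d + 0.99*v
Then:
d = -0.45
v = -0.28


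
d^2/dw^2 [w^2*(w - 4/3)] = 6*w - 8/3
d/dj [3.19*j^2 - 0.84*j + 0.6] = 6.38*j - 0.84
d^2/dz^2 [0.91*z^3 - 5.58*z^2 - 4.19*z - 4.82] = 5.46*z - 11.16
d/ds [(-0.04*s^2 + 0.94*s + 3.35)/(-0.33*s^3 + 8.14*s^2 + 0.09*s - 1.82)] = (-0.0132*s^4 + 0.6204*s^3 - 4.3387*s^2 - 54.3924*s - 2.0123)/(0.1089*s^6 - 5.3724*s^5 + 66.2002*s^4 + 2.6664*s^3 - 29.6215*s^2 - 0.3276*s + 3.3124)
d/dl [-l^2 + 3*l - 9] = 3 - 2*l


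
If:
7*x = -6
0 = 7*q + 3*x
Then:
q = 18/49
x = -6/7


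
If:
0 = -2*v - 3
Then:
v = -3/2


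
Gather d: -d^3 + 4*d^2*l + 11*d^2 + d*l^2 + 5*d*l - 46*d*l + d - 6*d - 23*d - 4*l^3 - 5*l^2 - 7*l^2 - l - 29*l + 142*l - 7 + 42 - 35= -d^3 + d^2*(4*l + 11) + d*(l^2 - 41*l - 28) - 4*l^3 - 12*l^2 + 112*l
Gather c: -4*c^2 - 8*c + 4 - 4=-4*c^2 - 8*c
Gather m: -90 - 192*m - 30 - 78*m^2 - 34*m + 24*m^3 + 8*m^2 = 24*m^3 - 70*m^2 - 226*m - 120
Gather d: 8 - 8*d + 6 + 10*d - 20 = 2*d - 6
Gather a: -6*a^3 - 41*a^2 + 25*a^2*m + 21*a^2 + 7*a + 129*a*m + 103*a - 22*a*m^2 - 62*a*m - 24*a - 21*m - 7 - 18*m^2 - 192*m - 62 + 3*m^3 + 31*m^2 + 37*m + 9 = -6*a^3 + a^2*(25*m - 20) + a*(-22*m^2 + 67*m + 86) + 3*m^3 + 13*m^2 - 176*m - 60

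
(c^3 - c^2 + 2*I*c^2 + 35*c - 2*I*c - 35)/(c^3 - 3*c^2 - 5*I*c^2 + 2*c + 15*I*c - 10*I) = (c + 7*I)/(c - 2)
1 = 1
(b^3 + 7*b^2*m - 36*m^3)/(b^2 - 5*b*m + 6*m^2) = (b^2 + 9*b*m + 18*m^2)/(b - 3*m)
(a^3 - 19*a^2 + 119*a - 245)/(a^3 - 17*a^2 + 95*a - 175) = (a - 7)/(a - 5)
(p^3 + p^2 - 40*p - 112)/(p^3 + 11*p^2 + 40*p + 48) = (p - 7)/(p + 3)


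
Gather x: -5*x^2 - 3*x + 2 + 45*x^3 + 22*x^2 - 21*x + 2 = 45*x^3 + 17*x^2 - 24*x + 4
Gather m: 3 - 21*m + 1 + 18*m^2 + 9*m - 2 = 18*m^2 - 12*m + 2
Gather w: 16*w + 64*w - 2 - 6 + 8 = 80*w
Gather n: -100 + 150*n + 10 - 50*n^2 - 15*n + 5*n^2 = -45*n^2 + 135*n - 90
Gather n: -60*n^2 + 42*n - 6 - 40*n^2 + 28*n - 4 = -100*n^2 + 70*n - 10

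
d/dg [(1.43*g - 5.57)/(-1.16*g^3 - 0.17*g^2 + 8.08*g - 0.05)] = (3.3176*g^3 - 19.1405*g^2 - 1.8938*g + 44.9341)/(1.3456*g^6 + 0.3944*g^5 - 18.7167*g^4 - 2.6312*g^3 + 65.3034*g^2 - 0.808*g + 0.0025)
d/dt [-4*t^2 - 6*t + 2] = -8*t - 6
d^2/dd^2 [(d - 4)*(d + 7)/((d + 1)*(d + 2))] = 60*(-3*d^2 - 9*d - 7)/(d^6 + 9*d^5 + 33*d^4 + 63*d^3 + 66*d^2 + 36*d + 8)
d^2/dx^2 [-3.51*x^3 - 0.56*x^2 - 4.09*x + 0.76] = -21.06*x - 1.12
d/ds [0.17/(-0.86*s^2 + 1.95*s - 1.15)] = (0.2924*s - 0.3315)/(0.86*s^2 - 1.95*s + 1.15)^2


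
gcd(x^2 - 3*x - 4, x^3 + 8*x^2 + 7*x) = x + 1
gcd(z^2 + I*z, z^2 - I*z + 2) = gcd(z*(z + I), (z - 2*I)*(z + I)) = z + I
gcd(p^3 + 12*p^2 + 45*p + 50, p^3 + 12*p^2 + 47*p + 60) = p + 5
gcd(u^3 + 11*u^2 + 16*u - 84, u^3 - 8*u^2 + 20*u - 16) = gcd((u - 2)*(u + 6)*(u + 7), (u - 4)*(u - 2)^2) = u - 2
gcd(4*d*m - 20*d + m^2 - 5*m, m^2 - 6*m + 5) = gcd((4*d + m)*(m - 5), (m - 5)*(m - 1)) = m - 5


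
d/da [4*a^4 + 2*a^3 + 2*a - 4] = 16*a^3 + 6*a^2 + 2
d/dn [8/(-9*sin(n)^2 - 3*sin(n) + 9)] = 8*(6*sin(n) + 1)*cos(n)/(3*(sin(n) - 3*cos(n)^2)^2)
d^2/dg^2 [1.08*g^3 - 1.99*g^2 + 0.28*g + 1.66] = 6.48*g - 3.98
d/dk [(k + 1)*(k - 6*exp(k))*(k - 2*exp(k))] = -8*k^2*exp(k) + 3*k^2 + 24*k*exp(2*k) - 24*k*exp(k) + 2*k + 36*exp(2*k) - 8*exp(k)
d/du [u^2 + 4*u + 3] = 2*u + 4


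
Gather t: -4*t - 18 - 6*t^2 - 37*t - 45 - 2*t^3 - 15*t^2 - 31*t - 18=-2*t^3 - 21*t^2 - 72*t - 81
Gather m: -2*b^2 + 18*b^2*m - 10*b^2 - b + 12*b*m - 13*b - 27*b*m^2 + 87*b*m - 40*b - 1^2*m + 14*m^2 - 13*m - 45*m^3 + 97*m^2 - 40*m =-12*b^2 - 54*b - 45*m^3 + m^2*(111 - 27*b) + m*(18*b^2 + 99*b - 54)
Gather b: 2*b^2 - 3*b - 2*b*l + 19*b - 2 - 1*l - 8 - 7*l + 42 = 2*b^2 + b*(16 - 2*l) - 8*l + 32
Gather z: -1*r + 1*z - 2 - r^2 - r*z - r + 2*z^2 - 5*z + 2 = -r^2 - 2*r + 2*z^2 + z*(-r - 4)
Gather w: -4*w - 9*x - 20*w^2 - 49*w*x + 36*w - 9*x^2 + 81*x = -20*w^2 + w*(32 - 49*x) - 9*x^2 + 72*x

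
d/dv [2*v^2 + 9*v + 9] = 4*v + 9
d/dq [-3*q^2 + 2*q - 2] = 2 - 6*q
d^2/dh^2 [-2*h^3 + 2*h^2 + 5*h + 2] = 4 - 12*h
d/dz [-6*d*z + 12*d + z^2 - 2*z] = -6*d + 2*z - 2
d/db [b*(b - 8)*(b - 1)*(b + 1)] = 4*b^3 - 24*b^2 - 2*b + 8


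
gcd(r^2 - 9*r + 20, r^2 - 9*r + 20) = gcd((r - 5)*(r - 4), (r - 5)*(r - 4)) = r^2 - 9*r + 20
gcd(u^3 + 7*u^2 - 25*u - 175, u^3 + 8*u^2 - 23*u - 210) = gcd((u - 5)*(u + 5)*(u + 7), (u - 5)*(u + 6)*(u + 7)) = u^2 + 2*u - 35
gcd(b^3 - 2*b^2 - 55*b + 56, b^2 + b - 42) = b + 7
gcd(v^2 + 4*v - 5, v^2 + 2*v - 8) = 1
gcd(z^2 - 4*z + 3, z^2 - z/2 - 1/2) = z - 1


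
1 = 1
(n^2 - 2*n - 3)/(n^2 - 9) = (n + 1)/(n + 3)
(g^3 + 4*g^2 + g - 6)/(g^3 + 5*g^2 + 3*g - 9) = (g + 2)/(g + 3)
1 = 1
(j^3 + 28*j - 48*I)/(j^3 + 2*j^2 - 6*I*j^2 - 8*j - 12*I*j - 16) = (j + 6*I)/(j + 2)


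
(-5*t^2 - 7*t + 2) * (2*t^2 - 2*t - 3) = -10*t^4 - 4*t^3 + 33*t^2 + 17*t - 6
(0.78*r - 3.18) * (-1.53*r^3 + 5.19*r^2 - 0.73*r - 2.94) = -1.1934*r^4 + 8.9136*r^3 - 17.0736*r^2 + 0.0282*r + 9.3492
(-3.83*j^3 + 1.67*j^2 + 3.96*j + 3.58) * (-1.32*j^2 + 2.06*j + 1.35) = 5.0556*j^5 - 10.0942*j^4 - 6.9575*j^3 + 5.6865*j^2 + 12.7208*j + 4.833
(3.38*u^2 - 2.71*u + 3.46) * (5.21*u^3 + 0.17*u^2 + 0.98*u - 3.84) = 17.6098*u^5 - 13.5445*u^4 + 20.8783*u^3 - 15.0468*u^2 + 13.7972*u - 13.2864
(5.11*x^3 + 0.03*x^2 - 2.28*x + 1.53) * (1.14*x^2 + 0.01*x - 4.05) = 5.8254*x^5 + 0.0853*x^4 - 23.2944*x^3 + 1.5999*x^2 + 9.2493*x - 6.1965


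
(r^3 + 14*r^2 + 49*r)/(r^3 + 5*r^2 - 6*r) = (r^2 + 14*r + 49)/(r^2 + 5*r - 6)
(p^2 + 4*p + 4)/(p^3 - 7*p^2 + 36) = (p + 2)/(p^2 - 9*p + 18)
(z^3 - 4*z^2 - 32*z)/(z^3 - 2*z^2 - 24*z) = (z - 8)/(z - 6)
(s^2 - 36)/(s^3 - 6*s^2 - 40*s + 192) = (s - 6)/(s^2 - 12*s + 32)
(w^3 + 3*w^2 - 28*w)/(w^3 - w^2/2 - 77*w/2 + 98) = 2*w/(2*w - 7)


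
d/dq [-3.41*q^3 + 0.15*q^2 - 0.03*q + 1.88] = -10.23*q^2 + 0.3*q - 0.03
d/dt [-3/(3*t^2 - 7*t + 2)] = 3*(6*t - 7)/(3*t^2 - 7*t + 2)^2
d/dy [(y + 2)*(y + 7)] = 2*y + 9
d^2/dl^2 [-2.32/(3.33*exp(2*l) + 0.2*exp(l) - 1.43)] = (-2.32*(6.66*exp(l) + 0.2)*(13.32*exp(l) + 0.4)*exp(l) + (30.9024*exp(l) + 0.464)*(3.33*exp(2*l) + 0.2*exp(l) - 1.43))*exp(l)/(3.33*exp(2*l) + 0.2*exp(l) - 1.43)^3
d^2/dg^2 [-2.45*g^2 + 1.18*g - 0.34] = -4.90000000000000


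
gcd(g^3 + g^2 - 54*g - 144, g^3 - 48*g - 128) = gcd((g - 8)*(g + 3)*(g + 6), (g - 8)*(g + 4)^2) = g - 8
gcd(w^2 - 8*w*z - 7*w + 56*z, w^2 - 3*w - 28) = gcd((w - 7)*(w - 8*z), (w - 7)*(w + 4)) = w - 7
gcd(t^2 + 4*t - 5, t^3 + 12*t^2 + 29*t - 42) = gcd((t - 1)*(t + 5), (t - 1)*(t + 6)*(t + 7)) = t - 1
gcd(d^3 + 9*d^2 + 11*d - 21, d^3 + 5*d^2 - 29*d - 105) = d^2 + 10*d + 21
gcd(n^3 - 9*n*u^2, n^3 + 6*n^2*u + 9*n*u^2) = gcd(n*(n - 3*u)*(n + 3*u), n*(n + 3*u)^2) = n^2 + 3*n*u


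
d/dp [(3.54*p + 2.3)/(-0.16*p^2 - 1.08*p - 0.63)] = (0.5664*p^2 + 0.736*p + 0.2538)/(0.0256*p^4 + 0.3456*p^3 + 1.368*p^2 + 1.3608*p + 0.3969)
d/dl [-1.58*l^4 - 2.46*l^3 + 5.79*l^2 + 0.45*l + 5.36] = -6.32*l^3 - 7.38*l^2 + 11.58*l + 0.45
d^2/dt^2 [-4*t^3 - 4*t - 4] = -24*t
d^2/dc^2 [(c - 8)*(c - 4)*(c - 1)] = 6*c - 26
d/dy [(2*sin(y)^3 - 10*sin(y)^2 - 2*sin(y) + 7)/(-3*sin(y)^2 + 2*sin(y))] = 2*(-3*sin(y)^4 + 4*sin(y)^3 - 13*sin(y)^2 + 21*sin(y) - 7)*cos(y)/((3*sin(y) - 2)^2*sin(y)^2)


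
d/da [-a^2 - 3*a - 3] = -2*a - 3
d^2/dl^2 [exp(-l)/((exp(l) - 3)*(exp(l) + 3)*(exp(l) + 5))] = (16*exp(6*l) + 115*exp(5*l) + 117*exp(4*l) - 450*exp(3*l) - 126*exp(2*l) + 1215*exp(l) + 2025)*exp(-l)/(exp(9*l) + 15*exp(8*l) + 48*exp(7*l) - 280*exp(6*l) - 1782*exp(5*l) + 270*exp(4*l) + 17496*exp(3*l) + 19440*exp(2*l) - 54675*exp(l) - 91125)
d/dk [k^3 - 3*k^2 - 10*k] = 3*k^2 - 6*k - 10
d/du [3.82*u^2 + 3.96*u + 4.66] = 7.64*u + 3.96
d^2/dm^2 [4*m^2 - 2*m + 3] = 8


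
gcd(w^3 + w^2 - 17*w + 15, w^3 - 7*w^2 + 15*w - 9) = w^2 - 4*w + 3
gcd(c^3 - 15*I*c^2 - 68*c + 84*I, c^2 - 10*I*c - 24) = c - 6*I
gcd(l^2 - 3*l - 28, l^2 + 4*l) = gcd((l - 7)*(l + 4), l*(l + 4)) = l + 4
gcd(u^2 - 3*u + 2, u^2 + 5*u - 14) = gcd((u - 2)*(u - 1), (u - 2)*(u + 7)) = u - 2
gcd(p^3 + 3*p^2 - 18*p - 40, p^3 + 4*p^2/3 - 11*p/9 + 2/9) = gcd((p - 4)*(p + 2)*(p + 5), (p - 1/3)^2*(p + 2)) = p + 2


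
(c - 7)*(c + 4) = c^2 - 3*c - 28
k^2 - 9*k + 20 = (k - 5)*(k - 4)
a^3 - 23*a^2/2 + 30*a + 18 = (a - 6)^2*(a + 1/2)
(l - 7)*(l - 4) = l^2 - 11*l + 28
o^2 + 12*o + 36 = (o + 6)^2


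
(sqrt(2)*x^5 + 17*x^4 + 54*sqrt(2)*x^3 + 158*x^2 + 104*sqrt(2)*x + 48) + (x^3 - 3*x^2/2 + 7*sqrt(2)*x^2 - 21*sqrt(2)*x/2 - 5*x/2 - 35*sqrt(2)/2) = sqrt(2)*x^5 + 17*x^4 + x^3 + 54*sqrt(2)*x^3 + 7*sqrt(2)*x^2 + 313*x^2/2 - 5*x/2 + 187*sqrt(2)*x/2 - 35*sqrt(2)/2 + 48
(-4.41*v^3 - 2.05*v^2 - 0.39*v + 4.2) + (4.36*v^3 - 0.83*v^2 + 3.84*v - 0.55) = -0.0499999999999998*v^3 - 2.88*v^2 + 3.45*v + 3.65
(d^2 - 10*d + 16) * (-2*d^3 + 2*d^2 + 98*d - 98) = -2*d^5 + 22*d^4 + 46*d^3 - 1046*d^2 + 2548*d - 1568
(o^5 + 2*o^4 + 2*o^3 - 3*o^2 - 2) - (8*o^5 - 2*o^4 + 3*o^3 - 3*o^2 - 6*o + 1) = -7*o^5 + 4*o^4 - o^3 + 6*o - 3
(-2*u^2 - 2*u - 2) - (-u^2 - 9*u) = -u^2 + 7*u - 2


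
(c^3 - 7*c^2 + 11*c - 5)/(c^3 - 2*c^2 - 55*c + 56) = (c^2 - 6*c + 5)/(c^2 - c - 56)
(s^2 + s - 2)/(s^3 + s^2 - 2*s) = 1/s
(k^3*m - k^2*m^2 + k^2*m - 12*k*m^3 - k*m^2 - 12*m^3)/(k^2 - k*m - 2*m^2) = m*(-k^3 + k^2*m - k^2 + 12*k*m^2 + k*m + 12*m^2)/(-k^2 + k*m + 2*m^2)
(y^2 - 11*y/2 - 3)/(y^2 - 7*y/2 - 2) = (y - 6)/(y - 4)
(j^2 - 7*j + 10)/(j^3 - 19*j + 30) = (j - 5)/(j^2 + 2*j - 15)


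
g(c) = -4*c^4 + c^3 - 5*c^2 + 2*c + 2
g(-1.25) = -20.03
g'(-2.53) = 305.61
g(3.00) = -334.00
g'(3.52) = -693.86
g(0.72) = 0.15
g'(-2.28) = 230.03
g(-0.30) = 0.89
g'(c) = -16*c^3 + 3*c^2 - 10*c + 2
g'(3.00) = -433.00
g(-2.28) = -148.50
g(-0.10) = 1.75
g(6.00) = -5134.00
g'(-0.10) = 3.05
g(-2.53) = -215.14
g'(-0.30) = 5.70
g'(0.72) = -9.62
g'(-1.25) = 50.44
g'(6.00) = -3406.00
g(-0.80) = -4.95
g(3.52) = -623.39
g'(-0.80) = 20.11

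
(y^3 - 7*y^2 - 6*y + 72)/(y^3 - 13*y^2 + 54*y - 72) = (y + 3)/(y - 3)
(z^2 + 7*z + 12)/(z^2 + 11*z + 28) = (z + 3)/(z + 7)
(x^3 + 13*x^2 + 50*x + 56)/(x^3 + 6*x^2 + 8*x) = (x + 7)/x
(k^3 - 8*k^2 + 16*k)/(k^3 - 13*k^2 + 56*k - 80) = k/(k - 5)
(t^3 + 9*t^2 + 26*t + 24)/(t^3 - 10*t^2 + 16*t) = (t^3 + 9*t^2 + 26*t + 24)/(t*(t^2 - 10*t + 16))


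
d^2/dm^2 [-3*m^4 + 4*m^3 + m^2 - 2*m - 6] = -36*m^2 + 24*m + 2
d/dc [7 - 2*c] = -2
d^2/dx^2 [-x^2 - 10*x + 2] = -2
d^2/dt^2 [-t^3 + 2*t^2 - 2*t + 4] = 4 - 6*t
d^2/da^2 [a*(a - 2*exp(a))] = -2*a*exp(a) - 4*exp(a) + 2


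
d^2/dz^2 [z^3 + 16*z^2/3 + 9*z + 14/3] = 6*z + 32/3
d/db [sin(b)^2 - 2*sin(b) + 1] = 2*(sin(b) - 1)*cos(b)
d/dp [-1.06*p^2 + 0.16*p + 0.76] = 0.16 - 2.12*p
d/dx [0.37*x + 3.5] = 0.370000000000000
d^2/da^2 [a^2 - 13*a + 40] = 2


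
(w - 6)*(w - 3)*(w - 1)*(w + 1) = w^4 - 9*w^3 + 17*w^2 + 9*w - 18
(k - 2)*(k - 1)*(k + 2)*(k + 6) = k^4 + 5*k^3 - 10*k^2 - 20*k + 24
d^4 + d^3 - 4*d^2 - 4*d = d*(d - 2)*(d + 1)*(d + 2)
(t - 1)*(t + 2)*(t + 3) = t^3 + 4*t^2 + t - 6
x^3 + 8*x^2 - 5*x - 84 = (x - 3)*(x + 4)*(x + 7)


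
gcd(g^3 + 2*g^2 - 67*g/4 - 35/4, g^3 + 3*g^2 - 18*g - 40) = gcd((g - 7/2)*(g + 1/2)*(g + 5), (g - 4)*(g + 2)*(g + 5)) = g + 5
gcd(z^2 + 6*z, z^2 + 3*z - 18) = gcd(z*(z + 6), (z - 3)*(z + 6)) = z + 6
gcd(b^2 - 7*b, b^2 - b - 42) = b - 7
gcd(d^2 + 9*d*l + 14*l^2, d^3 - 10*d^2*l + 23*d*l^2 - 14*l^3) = 1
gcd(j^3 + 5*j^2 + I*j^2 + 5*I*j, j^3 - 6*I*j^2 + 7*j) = j^2 + I*j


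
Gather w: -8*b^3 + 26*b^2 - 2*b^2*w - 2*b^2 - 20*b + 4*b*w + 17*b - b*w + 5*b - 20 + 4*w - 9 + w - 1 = -8*b^3 + 24*b^2 + 2*b + w*(-2*b^2 + 3*b + 5) - 30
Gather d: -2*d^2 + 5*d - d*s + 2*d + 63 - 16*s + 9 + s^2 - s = -2*d^2 + d*(7 - s) + s^2 - 17*s + 72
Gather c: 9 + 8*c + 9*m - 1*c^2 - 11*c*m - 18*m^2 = -c^2 + c*(8 - 11*m) - 18*m^2 + 9*m + 9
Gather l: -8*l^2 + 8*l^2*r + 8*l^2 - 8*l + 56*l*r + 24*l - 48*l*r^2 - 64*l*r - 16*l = 8*l^2*r + l*(-48*r^2 - 8*r)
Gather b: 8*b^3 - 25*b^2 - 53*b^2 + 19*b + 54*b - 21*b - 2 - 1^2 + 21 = 8*b^3 - 78*b^2 + 52*b + 18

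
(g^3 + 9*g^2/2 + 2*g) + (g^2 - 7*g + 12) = g^3 + 11*g^2/2 - 5*g + 12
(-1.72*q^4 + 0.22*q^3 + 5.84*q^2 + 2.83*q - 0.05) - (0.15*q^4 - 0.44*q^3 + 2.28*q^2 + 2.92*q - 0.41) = -1.87*q^4 + 0.66*q^3 + 3.56*q^2 - 0.0899999999999999*q + 0.36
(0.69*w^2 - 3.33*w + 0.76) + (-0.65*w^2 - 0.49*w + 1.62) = 0.0399999999999999*w^2 - 3.82*w + 2.38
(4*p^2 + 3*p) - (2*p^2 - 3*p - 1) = 2*p^2 + 6*p + 1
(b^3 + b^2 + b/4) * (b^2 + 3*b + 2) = b^5 + 4*b^4 + 21*b^3/4 + 11*b^2/4 + b/2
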